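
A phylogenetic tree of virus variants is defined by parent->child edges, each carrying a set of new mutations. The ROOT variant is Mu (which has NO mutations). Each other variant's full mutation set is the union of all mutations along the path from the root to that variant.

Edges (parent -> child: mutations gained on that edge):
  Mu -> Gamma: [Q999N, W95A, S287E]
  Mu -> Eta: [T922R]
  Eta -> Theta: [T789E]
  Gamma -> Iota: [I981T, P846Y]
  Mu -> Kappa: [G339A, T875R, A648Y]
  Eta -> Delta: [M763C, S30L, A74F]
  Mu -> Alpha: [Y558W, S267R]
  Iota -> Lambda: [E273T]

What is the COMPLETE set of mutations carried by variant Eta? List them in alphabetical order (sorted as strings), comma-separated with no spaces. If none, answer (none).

Answer: T922R

Derivation:
At Mu: gained [] -> total []
At Eta: gained ['T922R'] -> total ['T922R']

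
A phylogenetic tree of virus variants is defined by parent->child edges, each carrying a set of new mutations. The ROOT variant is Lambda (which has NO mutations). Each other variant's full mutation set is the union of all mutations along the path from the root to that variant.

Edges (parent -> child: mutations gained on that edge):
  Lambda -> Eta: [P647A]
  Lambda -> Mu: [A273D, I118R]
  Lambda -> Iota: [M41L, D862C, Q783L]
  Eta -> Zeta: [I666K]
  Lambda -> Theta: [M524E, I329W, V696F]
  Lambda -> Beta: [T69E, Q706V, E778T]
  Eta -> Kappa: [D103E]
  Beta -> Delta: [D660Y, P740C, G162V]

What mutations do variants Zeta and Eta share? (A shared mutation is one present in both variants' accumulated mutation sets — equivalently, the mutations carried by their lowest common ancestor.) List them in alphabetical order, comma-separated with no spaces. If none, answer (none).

Answer: P647A

Derivation:
Accumulating mutations along path to Zeta:
  At Lambda: gained [] -> total []
  At Eta: gained ['P647A'] -> total ['P647A']
  At Zeta: gained ['I666K'] -> total ['I666K', 'P647A']
Mutations(Zeta) = ['I666K', 'P647A']
Accumulating mutations along path to Eta:
  At Lambda: gained [] -> total []
  At Eta: gained ['P647A'] -> total ['P647A']
Mutations(Eta) = ['P647A']
Intersection: ['I666K', 'P647A'] ∩ ['P647A'] = ['P647A']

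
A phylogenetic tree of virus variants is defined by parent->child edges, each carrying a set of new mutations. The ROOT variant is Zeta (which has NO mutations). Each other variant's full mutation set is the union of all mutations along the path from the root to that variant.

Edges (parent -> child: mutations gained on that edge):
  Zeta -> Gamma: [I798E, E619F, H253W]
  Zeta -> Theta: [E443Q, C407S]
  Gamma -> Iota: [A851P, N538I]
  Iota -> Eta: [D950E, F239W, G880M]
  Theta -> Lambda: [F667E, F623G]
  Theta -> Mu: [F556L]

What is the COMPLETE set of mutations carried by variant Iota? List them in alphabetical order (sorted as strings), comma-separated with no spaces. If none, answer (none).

Answer: A851P,E619F,H253W,I798E,N538I

Derivation:
At Zeta: gained [] -> total []
At Gamma: gained ['I798E', 'E619F', 'H253W'] -> total ['E619F', 'H253W', 'I798E']
At Iota: gained ['A851P', 'N538I'] -> total ['A851P', 'E619F', 'H253W', 'I798E', 'N538I']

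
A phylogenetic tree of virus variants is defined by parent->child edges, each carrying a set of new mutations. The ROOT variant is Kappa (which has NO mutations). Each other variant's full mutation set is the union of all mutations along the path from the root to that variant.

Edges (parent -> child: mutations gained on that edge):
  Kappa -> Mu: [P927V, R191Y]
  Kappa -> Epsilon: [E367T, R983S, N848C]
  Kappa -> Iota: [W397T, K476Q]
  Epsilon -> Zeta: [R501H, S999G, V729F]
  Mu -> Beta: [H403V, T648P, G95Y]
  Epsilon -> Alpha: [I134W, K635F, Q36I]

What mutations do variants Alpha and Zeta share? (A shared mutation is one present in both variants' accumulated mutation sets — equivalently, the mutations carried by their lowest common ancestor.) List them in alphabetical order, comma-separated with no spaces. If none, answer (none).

Accumulating mutations along path to Alpha:
  At Kappa: gained [] -> total []
  At Epsilon: gained ['E367T', 'R983S', 'N848C'] -> total ['E367T', 'N848C', 'R983S']
  At Alpha: gained ['I134W', 'K635F', 'Q36I'] -> total ['E367T', 'I134W', 'K635F', 'N848C', 'Q36I', 'R983S']
Mutations(Alpha) = ['E367T', 'I134W', 'K635F', 'N848C', 'Q36I', 'R983S']
Accumulating mutations along path to Zeta:
  At Kappa: gained [] -> total []
  At Epsilon: gained ['E367T', 'R983S', 'N848C'] -> total ['E367T', 'N848C', 'R983S']
  At Zeta: gained ['R501H', 'S999G', 'V729F'] -> total ['E367T', 'N848C', 'R501H', 'R983S', 'S999G', 'V729F']
Mutations(Zeta) = ['E367T', 'N848C', 'R501H', 'R983S', 'S999G', 'V729F']
Intersection: ['E367T', 'I134W', 'K635F', 'N848C', 'Q36I', 'R983S'] ∩ ['E367T', 'N848C', 'R501H', 'R983S', 'S999G', 'V729F'] = ['E367T', 'N848C', 'R983S']

Answer: E367T,N848C,R983S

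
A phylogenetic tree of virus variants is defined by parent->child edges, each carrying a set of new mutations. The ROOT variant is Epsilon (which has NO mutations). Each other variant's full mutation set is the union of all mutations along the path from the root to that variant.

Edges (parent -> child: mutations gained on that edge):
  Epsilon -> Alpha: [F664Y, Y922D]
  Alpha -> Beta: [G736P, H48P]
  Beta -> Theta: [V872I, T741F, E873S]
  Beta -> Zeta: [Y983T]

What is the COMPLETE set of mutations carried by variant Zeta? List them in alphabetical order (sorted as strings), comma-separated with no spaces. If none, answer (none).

At Epsilon: gained [] -> total []
At Alpha: gained ['F664Y', 'Y922D'] -> total ['F664Y', 'Y922D']
At Beta: gained ['G736P', 'H48P'] -> total ['F664Y', 'G736P', 'H48P', 'Y922D']
At Zeta: gained ['Y983T'] -> total ['F664Y', 'G736P', 'H48P', 'Y922D', 'Y983T']

Answer: F664Y,G736P,H48P,Y922D,Y983T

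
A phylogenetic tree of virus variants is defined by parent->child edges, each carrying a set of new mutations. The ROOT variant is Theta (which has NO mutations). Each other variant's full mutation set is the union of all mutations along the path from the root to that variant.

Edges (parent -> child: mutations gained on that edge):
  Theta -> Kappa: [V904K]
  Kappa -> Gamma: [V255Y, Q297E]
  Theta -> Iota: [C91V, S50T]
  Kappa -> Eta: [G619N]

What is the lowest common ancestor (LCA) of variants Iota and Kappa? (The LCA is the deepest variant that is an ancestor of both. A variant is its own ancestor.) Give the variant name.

Path from root to Iota: Theta -> Iota
  ancestors of Iota: {Theta, Iota}
Path from root to Kappa: Theta -> Kappa
  ancestors of Kappa: {Theta, Kappa}
Common ancestors: {Theta}
Walk up from Kappa: Kappa (not in ancestors of Iota), Theta (in ancestors of Iota)
Deepest common ancestor (LCA) = Theta

Answer: Theta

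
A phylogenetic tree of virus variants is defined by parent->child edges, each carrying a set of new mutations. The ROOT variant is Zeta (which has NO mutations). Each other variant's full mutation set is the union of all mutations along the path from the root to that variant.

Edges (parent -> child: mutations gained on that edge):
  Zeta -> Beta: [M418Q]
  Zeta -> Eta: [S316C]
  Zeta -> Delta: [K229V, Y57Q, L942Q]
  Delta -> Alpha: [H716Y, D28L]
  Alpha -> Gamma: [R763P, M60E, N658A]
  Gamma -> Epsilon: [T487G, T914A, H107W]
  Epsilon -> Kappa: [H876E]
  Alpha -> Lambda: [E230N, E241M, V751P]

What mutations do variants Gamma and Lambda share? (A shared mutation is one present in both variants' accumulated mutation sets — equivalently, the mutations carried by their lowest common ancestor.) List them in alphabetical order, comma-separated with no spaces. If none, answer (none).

Accumulating mutations along path to Gamma:
  At Zeta: gained [] -> total []
  At Delta: gained ['K229V', 'Y57Q', 'L942Q'] -> total ['K229V', 'L942Q', 'Y57Q']
  At Alpha: gained ['H716Y', 'D28L'] -> total ['D28L', 'H716Y', 'K229V', 'L942Q', 'Y57Q']
  At Gamma: gained ['R763P', 'M60E', 'N658A'] -> total ['D28L', 'H716Y', 'K229V', 'L942Q', 'M60E', 'N658A', 'R763P', 'Y57Q']
Mutations(Gamma) = ['D28L', 'H716Y', 'K229V', 'L942Q', 'M60E', 'N658A', 'R763P', 'Y57Q']
Accumulating mutations along path to Lambda:
  At Zeta: gained [] -> total []
  At Delta: gained ['K229V', 'Y57Q', 'L942Q'] -> total ['K229V', 'L942Q', 'Y57Q']
  At Alpha: gained ['H716Y', 'D28L'] -> total ['D28L', 'H716Y', 'K229V', 'L942Q', 'Y57Q']
  At Lambda: gained ['E230N', 'E241M', 'V751P'] -> total ['D28L', 'E230N', 'E241M', 'H716Y', 'K229V', 'L942Q', 'V751P', 'Y57Q']
Mutations(Lambda) = ['D28L', 'E230N', 'E241M', 'H716Y', 'K229V', 'L942Q', 'V751P', 'Y57Q']
Intersection: ['D28L', 'H716Y', 'K229V', 'L942Q', 'M60E', 'N658A', 'R763P', 'Y57Q'] ∩ ['D28L', 'E230N', 'E241M', 'H716Y', 'K229V', 'L942Q', 'V751P', 'Y57Q'] = ['D28L', 'H716Y', 'K229V', 'L942Q', 'Y57Q']

Answer: D28L,H716Y,K229V,L942Q,Y57Q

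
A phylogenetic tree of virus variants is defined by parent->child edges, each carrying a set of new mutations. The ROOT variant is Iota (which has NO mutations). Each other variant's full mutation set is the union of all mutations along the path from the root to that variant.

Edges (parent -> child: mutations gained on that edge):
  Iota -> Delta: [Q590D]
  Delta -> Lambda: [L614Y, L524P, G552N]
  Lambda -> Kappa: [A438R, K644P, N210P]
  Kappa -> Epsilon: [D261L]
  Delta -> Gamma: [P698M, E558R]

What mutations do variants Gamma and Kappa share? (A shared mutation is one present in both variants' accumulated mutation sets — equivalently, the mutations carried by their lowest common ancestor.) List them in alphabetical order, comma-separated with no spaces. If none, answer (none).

Answer: Q590D

Derivation:
Accumulating mutations along path to Gamma:
  At Iota: gained [] -> total []
  At Delta: gained ['Q590D'] -> total ['Q590D']
  At Gamma: gained ['P698M', 'E558R'] -> total ['E558R', 'P698M', 'Q590D']
Mutations(Gamma) = ['E558R', 'P698M', 'Q590D']
Accumulating mutations along path to Kappa:
  At Iota: gained [] -> total []
  At Delta: gained ['Q590D'] -> total ['Q590D']
  At Lambda: gained ['L614Y', 'L524P', 'G552N'] -> total ['G552N', 'L524P', 'L614Y', 'Q590D']
  At Kappa: gained ['A438R', 'K644P', 'N210P'] -> total ['A438R', 'G552N', 'K644P', 'L524P', 'L614Y', 'N210P', 'Q590D']
Mutations(Kappa) = ['A438R', 'G552N', 'K644P', 'L524P', 'L614Y', 'N210P', 'Q590D']
Intersection: ['E558R', 'P698M', 'Q590D'] ∩ ['A438R', 'G552N', 'K644P', 'L524P', 'L614Y', 'N210P', 'Q590D'] = ['Q590D']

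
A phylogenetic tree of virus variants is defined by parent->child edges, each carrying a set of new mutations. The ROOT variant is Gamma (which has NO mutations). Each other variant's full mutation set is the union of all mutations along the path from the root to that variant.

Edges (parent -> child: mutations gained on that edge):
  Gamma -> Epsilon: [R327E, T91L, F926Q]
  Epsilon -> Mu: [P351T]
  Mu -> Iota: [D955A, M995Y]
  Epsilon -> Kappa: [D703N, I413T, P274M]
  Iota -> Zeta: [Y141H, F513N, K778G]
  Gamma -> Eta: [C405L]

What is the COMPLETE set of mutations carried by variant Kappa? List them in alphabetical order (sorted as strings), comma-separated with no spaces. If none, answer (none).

At Gamma: gained [] -> total []
At Epsilon: gained ['R327E', 'T91L', 'F926Q'] -> total ['F926Q', 'R327E', 'T91L']
At Kappa: gained ['D703N', 'I413T', 'P274M'] -> total ['D703N', 'F926Q', 'I413T', 'P274M', 'R327E', 'T91L']

Answer: D703N,F926Q,I413T,P274M,R327E,T91L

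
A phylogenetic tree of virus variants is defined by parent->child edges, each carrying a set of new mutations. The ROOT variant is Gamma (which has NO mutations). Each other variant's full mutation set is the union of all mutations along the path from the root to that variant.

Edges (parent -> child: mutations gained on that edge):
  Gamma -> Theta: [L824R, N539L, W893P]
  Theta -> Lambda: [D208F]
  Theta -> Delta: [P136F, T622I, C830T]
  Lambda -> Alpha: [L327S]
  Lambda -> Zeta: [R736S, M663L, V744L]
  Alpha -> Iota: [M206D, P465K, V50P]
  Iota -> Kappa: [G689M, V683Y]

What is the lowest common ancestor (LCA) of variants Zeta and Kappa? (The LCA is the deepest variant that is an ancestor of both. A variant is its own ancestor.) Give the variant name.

Answer: Lambda

Derivation:
Path from root to Zeta: Gamma -> Theta -> Lambda -> Zeta
  ancestors of Zeta: {Gamma, Theta, Lambda, Zeta}
Path from root to Kappa: Gamma -> Theta -> Lambda -> Alpha -> Iota -> Kappa
  ancestors of Kappa: {Gamma, Theta, Lambda, Alpha, Iota, Kappa}
Common ancestors: {Gamma, Theta, Lambda}
Walk up from Kappa: Kappa (not in ancestors of Zeta), Iota (not in ancestors of Zeta), Alpha (not in ancestors of Zeta), Lambda (in ancestors of Zeta), Theta (in ancestors of Zeta), Gamma (in ancestors of Zeta)
Deepest common ancestor (LCA) = Lambda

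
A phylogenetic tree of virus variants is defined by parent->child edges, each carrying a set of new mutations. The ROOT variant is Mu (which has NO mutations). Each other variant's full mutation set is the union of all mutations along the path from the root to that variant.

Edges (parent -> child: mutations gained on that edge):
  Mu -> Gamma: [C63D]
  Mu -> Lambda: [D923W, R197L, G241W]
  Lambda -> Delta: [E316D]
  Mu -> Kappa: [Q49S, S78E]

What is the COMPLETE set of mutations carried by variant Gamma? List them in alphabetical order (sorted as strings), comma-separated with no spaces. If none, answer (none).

At Mu: gained [] -> total []
At Gamma: gained ['C63D'] -> total ['C63D']

Answer: C63D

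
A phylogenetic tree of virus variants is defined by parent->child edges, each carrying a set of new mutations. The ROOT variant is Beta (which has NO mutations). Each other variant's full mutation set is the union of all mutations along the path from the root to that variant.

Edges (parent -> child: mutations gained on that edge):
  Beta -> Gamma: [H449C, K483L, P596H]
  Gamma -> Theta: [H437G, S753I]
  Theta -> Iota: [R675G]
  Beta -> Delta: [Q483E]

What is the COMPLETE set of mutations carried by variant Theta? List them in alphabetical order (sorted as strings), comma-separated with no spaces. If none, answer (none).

Answer: H437G,H449C,K483L,P596H,S753I

Derivation:
At Beta: gained [] -> total []
At Gamma: gained ['H449C', 'K483L', 'P596H'] -> total ['H449C', 'K483L', 'P596H']
At Theta: gained ['H437G', 'S753I'] -> total ['H437G', 'H449C', 'K483L', 'P596H', 'S753I']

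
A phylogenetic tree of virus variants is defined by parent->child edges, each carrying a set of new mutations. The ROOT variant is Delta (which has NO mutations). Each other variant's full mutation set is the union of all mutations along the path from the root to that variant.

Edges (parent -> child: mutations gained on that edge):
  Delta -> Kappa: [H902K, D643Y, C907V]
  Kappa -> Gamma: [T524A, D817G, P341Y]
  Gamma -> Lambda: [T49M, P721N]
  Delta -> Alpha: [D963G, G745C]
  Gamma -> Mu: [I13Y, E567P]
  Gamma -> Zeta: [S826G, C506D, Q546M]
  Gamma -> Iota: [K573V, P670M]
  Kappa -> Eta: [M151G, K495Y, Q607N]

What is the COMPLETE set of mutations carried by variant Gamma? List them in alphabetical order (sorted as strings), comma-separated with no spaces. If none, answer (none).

Answer: C907V,D643Y,D817G,H902K,P341Y,T524A

Derivation:
At Delta: gained [] -> total []
At Kappa: gained ['H902K', 'D643Y', 'C907V'] -> total ['C907V', 'D643Y', 'H902K']
At Gamma: gained ['T524A', 'D817G', 'P341Y'] -> total ['C907V', 'D643Y', 'D817G', 'H902K', 'P341Y', 'T524A']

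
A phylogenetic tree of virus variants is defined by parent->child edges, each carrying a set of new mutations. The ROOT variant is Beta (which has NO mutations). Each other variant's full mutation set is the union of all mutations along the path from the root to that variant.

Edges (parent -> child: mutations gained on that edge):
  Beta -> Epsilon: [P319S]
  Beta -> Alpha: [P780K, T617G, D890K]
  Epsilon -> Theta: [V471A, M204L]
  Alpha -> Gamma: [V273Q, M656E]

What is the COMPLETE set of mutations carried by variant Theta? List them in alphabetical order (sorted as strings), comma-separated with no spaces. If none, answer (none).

Answer: M204L,P319S,V471A

Derivation:
At Beta: gained [] -> total []
At Epsilon: gained ['P319S'] -> total ['P319S']
At Theta: gained ['V471A', 'M204L'] -> total ['M204L', 'P319S', 'V471A']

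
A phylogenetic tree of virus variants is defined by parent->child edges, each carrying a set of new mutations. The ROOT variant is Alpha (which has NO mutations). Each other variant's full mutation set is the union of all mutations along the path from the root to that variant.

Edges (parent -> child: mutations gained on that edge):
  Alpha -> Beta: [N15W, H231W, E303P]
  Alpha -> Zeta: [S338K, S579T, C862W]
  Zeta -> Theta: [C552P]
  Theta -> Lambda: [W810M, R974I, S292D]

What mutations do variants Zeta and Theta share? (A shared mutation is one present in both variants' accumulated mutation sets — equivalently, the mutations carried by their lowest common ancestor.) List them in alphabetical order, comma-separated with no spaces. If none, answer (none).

Answer: C862W,S338K,S579T

Derivation:
Accumulating mutations along path to Zeta:
  At Alpha: gained [] -> total []
  At Zeta: gained ['S338K', 'S579T', 'C862W'] -> total ['C862W', 'S338K', 'S579T']
Mutations(Zeta) = ['C862W', 'S338K', 'S579T']
Accumulating mutations along path to Theta:
  At Alpha: gained [] -> total []
  At Zeta: gained ['S338K', 'S579T', 'C862W'] -> total ['C862W', 'S338K', 'S579T']
  At Theta: gained ['C552P'] -> total ['C552P', 'C862W', 'S338K', 'S579T']
Mutations(Theta) = ['C552P', 'C862W', 'S338K', 'S579T']
Intersection: ['C862W', 'S338K', 'S579T'] ∩ ['C552P', 'C862W', 'S338K', 'S579T'] = ['C862W', 'S338K', 'S579T']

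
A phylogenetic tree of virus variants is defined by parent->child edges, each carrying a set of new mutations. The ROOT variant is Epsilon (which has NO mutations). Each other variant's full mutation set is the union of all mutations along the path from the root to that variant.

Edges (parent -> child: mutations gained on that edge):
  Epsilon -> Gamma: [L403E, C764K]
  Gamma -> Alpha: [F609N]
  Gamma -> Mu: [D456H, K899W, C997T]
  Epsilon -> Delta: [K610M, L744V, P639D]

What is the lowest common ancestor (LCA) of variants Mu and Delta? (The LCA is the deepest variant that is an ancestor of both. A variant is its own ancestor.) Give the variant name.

Path from root to Mu: Epsilon -> Gamma -> Mu
  ancestors of Mu: {Epsilon, Gamma, Mu}
Path from root to Delta: Epsilon -> Delta
  ancestors of Delta: {Epsilon, Delta}
Common ancestors: {Epsilon}
Walk up from Delta: Delta (not in ancestors of Mu), Epsilon (in ancestors of Mu)
Deepest common ancestor (LCA) = Epsilon

Answer: Epsilon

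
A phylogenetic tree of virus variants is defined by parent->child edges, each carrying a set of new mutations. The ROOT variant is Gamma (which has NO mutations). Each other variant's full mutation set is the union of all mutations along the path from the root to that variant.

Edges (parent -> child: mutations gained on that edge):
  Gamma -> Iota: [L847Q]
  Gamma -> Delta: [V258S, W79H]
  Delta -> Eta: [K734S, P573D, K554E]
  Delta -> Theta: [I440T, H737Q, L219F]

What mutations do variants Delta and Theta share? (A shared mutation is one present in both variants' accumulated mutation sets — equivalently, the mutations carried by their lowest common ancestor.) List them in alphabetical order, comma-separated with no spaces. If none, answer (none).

Answer: V258S,W79H

Derivation:
Accumulating mutations along path to Delta:
  At Gamma: gained [] -> total []
  At Delta: gained ['V258S', 'W79H'] -> total ['V258S', 'W79H']
Mutations(Delta) = ['V258S', 'W79H']
Accumulating mutations along path to Theta:
  At Gamma: gained [] -> total []
  At Delta: gained ['V258S', 'W79H'] -> total ['V258S', 'W79H']
  At Theta: gained ['I440T', 'H737Q', 'L219F'] -> total ['H737Q', 'I440T', 'L219F', 'V258S', 'W79H']
Mutations(Theta) = ['H737Q', 'I440T', 'L219F', 'V258S', 'W79H']
Intersection: ['V258S', 'W79H'] ∩ ['H737Q', 'I440T', 'L219F', 'V258S', 'W79H'] = ['V258S', 'W79H']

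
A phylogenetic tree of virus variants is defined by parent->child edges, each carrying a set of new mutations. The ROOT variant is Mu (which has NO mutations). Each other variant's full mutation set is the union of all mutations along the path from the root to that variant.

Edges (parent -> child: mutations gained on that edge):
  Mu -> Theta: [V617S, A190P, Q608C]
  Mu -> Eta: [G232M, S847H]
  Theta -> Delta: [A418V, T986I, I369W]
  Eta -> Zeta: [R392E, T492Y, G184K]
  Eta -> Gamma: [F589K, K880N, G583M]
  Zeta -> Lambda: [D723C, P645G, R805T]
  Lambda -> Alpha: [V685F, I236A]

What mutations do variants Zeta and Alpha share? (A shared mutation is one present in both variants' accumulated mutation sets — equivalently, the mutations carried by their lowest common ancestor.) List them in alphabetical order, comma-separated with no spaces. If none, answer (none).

Accumulating mutations along path to Zeta:
  At Mu: gained [] -> total []
  At Eta: gained ['G232M', 'S847H'] -> total ['G232M', 'S847H']
  At Zeta: gained ['R392E', 'T492Y', 'G184K'] -> total ['G184K', 'G232M', 'R392E', 'S847H', 'T492Y']
Mutations(Zeta) = ['G184K', 'G232M', 'R392E', 'S847H', 'T492Y']
Accumulating mutations along path to Alpha:
  At Mu: gained [] -> total []
  At Eta: gained ['G232M', 'S847H'] -> total ['G232M', 'S847H']
  At Zeta: gained ['R392E', 'T492Y', 'G184K'] -> total ['G184K', 'G232M', 'R392E', 'S847H', 'T492Y']
  At Lambda: gained ['D723C', 'P645G', 'R805T'] -> total ['D723C', 'G184K', 'G232M', 'P645G', 'R392E', 'R805T', 'S847H', 'T492Y']
  At Alpha: gained ['V685F', 'I236A'] -> total ['D723C', 'G184K', 'G232M', 'I236A', 'P645G', 'R392E', 'R805T', 'S847H', 'T492Y', 'V685F']
Mutations(Alpha) = ['D723C', 'G184K', 'G232M', 'I236A', 'P645G', 'R392E', 'R805T', 'S847H', 'T492Y', 'V685F']
Intersection: ['G184K', 'G232M', 'R392E', 'S847H', 'T492Y'] ∩ ['D723C', 'G184K', 'G232M', 'I236A', 'P645G', 'R392E', 'R805T', 'S847H', 'T492Y', 'V685F'] = ['G184K', 'G232M', 'R392E', 'S847H', 'T492Y']

Answer: G184K,G232M,R392E,S847H,T492Y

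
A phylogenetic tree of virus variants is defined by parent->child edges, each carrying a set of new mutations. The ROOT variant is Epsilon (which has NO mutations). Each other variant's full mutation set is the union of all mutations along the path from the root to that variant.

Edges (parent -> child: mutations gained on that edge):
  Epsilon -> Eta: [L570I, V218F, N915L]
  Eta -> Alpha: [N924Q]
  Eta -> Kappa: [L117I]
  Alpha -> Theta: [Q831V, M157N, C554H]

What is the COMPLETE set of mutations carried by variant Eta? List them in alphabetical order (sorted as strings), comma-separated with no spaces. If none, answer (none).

Answer: L570I,N915L,V218F

Derivation:
At Epsilon: gained [] -> total []
At Eta: gained ['L570I', 'V218F', 'N915L'] -> total ['L570I', 'N915L', 'V218F']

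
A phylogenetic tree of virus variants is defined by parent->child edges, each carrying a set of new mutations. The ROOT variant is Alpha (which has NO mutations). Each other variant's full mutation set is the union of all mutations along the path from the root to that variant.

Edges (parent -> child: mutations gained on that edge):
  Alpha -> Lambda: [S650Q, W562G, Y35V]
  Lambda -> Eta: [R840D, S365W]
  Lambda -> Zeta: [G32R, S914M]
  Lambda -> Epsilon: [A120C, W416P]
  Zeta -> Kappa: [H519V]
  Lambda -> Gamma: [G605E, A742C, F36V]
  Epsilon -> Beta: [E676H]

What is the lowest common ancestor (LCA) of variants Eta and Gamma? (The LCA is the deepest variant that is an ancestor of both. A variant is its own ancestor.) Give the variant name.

Path from root to Eta: Alpha -> Lambda -> Eta
  ancestors of Eta: {Alpha, Lambda, Eta}
Path from root to Gamma: Alpha -> Lambda -> Gamma
  ancestors of Gamma: {Alpha, Lambda, Gamma}
Common ancestors: {Alpha, Lambda}
Walk up from Gamma: Gamma (not in ancestors of Eta), Lambda (in ancestors of Eta), Alpha (in ancestors of Eta)
Deepest common ancestor (LCA) = Lambda

Answer: Lambda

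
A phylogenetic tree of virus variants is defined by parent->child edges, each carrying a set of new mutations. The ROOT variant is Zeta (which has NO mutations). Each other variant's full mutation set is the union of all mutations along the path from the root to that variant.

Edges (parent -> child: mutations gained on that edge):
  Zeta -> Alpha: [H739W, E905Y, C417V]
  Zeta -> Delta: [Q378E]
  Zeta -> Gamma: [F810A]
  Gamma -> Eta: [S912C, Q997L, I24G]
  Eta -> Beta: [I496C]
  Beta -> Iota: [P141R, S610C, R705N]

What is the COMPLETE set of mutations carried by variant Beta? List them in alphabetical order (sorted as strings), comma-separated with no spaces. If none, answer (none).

At Zeta: gained [] -> total []
At Gamma: gained ['F810A'] -> total ['F810A']
At Eta: gained ['S912C', 'Q997L', 'I24G'] -> total ['F810A', 'I24G', 'Q997L', 'S912C']
At Beta: gained ['I496C'] -> total ['F810A', 'I24G', 'I496C', 'Q997L', 'S912C']

Answer: F810A,I24G,I496C,Q997L,S912C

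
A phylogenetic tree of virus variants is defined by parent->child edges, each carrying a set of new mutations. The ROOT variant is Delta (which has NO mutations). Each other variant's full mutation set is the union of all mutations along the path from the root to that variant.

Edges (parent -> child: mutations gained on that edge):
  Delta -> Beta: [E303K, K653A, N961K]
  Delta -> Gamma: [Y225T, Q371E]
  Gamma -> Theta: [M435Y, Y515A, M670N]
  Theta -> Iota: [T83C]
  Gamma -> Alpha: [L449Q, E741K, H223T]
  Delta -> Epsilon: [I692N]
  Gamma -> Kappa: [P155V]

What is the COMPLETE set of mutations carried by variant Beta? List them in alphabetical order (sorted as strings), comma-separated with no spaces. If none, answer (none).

At Delta: gained [] -> total []
At Beta: gained ['E303K', 'K653A', 'N961K'] -> total ['E303K', 'K653A', 'N961K']

Answer: E303K,K653A,N961K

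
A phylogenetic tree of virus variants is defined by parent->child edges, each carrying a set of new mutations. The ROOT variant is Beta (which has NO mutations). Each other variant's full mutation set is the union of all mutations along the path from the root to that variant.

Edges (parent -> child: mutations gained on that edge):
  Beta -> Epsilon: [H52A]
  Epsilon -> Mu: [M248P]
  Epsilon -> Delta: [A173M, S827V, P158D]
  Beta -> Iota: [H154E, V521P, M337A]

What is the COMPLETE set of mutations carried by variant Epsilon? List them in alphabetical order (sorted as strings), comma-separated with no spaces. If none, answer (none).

At Beta: gained [] -> total []
At Epsilon: gained ['H52A'] -> total ['H52A']

Answer: H52A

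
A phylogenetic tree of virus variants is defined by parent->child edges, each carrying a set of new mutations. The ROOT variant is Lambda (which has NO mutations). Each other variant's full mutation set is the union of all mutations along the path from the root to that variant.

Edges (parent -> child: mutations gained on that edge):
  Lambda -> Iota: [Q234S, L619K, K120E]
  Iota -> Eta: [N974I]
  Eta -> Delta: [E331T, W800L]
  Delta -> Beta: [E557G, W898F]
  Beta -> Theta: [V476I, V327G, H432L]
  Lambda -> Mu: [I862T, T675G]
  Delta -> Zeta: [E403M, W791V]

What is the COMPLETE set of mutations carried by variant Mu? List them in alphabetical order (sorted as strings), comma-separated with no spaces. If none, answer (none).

At Lambda: gained [] -> total []
At Mu: gained ['I862T', 'T675G'] -> total ['I862T', 'T675G']

Answer: I862T,T675G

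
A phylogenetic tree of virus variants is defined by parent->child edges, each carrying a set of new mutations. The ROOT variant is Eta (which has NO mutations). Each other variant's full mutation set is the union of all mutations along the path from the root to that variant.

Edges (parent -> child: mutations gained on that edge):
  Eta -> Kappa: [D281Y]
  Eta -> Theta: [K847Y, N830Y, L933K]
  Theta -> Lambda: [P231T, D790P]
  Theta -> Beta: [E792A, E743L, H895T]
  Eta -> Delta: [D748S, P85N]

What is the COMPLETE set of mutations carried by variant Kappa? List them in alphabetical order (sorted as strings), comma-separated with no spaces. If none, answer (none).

Answer: D281Y

Derivation:
At Eta: gained [] -> total []
At Kappa: gained ['D281Y'] -> total ['D281Y']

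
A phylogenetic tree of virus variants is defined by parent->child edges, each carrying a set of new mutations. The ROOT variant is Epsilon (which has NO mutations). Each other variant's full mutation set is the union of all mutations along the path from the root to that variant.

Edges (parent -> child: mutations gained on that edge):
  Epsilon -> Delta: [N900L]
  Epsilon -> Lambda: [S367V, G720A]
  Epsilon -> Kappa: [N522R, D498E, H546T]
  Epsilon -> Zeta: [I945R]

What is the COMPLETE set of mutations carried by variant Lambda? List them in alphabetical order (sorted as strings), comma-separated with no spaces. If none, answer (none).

Answer: G720A,S367V

Derivation:
At Epsilon: gained [] -> total []
At Lambda: gained ['S367V', 'G720A'] -> total ['G720A', 'S367V']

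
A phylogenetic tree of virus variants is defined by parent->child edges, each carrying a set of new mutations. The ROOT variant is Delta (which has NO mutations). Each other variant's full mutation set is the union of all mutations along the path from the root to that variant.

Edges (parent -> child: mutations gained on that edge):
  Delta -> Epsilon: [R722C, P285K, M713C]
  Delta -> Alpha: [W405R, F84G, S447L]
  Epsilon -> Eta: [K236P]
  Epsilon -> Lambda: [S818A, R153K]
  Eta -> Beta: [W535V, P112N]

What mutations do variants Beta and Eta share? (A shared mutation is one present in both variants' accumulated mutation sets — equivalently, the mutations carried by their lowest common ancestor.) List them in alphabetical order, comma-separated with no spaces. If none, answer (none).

Answer: K236P,M713C,P285K,R722C

Derivation:
Accumulating mutations along path to Beta:
  At Delta: gained [] -> total []
  At Epsilon: gained ['R722C', 'P285K', 'M713C'] -> total ['M713C', 'P285K', 'R722C']
  At Eta: gained ['K236P'] -> total ['K236P', 'M713C', 'P285K', 'R722C']
  At Beta: gained ['W535V', 'P112N'] -> total ['K236P', 'M713C', 'P112N', 'P285K', 'R722C', 'W535V']
Mutations(Beta) = ['K236P', 'M713C', 'P112N', 'P285K', 'R722C', 'W535V']
Accumulating mutations along path to Eta:
  At Delta: gained [] -> total []
  At Epsilon: gained ['R722C', 'P285K', 'M713C'] -> total ['M713C', 'P285K', 'R722C']
  At Eta: gained ['K236P'] -> total ['K236P', 'M713C', 'P285K', 'R722C']
Mutations(Eta) = ['K236P', 'M713C', 'P285K', 'R722C']
Intersection: ['K236P', 'M713C', 'P112N', 'P285K', 'R722C', 'W535V'] ∩ ['K236P', 'M713C', 'P285K', 'R722C'] = ['K236P', 'M713C', 'P285K', 'R722C']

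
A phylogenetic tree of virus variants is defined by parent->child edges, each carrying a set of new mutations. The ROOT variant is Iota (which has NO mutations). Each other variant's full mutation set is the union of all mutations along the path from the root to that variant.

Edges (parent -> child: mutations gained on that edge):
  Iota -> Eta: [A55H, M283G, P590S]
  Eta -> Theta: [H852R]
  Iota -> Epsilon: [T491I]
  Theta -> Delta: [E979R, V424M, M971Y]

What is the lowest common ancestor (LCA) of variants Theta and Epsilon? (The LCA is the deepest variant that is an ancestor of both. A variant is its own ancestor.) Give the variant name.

Path from root to Theta: Iota -> Eta -> Theta
  ancestors of Theta: {Iota, Eta, Theta}
Path from root to Epsilon: Iota -> Epsilon
  ancestors of Epsilon: {Iota, Epsilon}
Common ancestors: {Iota}
Walk up from Epsilon: Epsilon (not in ancestors of Theta), Iota (in ancestors of Theta)
Deepest common ancestor (LCA) = Iota

Answer: Iota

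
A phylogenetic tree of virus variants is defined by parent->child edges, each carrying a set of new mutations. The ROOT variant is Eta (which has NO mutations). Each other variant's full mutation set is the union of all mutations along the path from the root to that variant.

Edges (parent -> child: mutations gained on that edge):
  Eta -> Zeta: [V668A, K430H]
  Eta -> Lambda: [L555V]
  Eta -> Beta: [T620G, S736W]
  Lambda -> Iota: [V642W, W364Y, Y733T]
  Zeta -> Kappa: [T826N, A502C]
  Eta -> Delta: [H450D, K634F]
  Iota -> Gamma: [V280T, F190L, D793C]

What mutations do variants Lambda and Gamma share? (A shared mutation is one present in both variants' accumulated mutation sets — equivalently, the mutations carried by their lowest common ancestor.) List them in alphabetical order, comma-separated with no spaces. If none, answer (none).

Answer: L555V

Derivation:
Accumulating mutations along path to Lambda:
  At Eta: gained [] -> total []
  At Lambda: gained ['L555V'] -> total ['L555V']
Mutations(Lambda) = ['L555V']
Accumulating mutations along path to Gamma:
  At Eta: gained [] -> total []
  At Lambda: gained ['L555V'] -> total ['L555V']
  At Iota: gained ['V642W', 'W364Y', 'Y733T'] -> total ['L555V', 'V642W', 'W364Y', 'Y733T']
  At Gamma: gained ['V280T', 'F190L', 'D793C'] -> total ['D793C', 'F190L', 'L555V', 'V280T', 'V642W', 'W364Y', 'Y733T']
Mutations(Gamma) = ['D793C', 'F190L', 'L555V', 'V280T', 'V642W', 'W364Y', 'Y733T']
Intersection: ['L555V'] ∩ ['D793C', 'F190L', 'L555V', 'V280T', 'V642W', 'W364Y', 'Y733T'] = ['L555V']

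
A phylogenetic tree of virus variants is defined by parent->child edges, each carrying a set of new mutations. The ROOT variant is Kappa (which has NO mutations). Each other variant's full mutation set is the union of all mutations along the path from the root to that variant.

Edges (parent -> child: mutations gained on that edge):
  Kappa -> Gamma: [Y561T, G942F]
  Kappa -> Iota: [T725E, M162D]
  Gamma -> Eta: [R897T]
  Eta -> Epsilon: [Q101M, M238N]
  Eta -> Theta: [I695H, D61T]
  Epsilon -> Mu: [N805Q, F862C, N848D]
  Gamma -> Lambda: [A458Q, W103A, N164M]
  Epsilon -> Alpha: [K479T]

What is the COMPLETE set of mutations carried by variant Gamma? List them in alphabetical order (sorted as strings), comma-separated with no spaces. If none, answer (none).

At Kappa: gained [] -> total []
At Gamma: gained ['Y561T', 'G942F'] -> total ['G942F', 'Y561T']

Answer: G942F,Y561T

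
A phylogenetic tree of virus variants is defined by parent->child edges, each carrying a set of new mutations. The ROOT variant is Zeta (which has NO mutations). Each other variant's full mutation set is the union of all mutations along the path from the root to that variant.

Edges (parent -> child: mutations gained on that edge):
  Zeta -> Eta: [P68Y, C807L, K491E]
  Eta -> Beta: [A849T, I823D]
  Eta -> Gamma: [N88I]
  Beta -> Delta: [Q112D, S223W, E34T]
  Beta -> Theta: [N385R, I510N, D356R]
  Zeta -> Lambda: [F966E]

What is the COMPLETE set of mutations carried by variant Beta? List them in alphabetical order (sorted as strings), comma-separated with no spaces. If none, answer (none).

Answer: A849T,C807L,I823D,K491E,P68Y

Derivation:
At Zeta: gained [] -> total []
At Eta: gained ['P68Y', 'C807L', 'K491E'] -> total ['C807L', 'K491E', 'P68Y']
At Beta: gained ['A849T', 'I823D'] -> total ['A849T', 'C807L', 'I823D', 'K491E', 'P68Y']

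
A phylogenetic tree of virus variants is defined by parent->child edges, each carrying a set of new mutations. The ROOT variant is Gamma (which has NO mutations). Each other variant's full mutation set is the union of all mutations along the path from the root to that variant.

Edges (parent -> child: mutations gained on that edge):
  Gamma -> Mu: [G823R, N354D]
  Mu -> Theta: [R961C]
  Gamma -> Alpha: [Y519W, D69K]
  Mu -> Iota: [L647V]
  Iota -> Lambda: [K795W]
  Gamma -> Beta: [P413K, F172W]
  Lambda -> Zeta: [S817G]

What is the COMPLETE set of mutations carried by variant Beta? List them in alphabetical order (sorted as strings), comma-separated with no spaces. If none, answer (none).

At Gamma: gained [] -> total []
At Beta: gained ['P413K', 'F172W'] -> total ['F172W', 'P413K']

Answer: F172W,P413K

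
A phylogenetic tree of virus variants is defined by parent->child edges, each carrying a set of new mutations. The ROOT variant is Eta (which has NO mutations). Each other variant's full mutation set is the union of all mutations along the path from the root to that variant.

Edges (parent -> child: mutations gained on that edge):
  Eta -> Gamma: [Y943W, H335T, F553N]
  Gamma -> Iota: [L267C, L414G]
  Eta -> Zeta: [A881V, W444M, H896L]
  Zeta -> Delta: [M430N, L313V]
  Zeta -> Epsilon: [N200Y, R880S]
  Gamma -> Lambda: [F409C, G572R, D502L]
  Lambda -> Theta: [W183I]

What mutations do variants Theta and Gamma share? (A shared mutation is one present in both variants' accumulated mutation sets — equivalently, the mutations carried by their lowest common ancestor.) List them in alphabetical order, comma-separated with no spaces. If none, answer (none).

Answer: F553N,H335T,Y943W

Derivation:
Accumulating mutations along path to Theta:
  At Eta: gained [] -> total []
  At Gamma: gained ['Y943W', 'H335T', 'F553N'] -> total ['F553N', 'H335T', 'Y943W']
  At Lambda: gained ['F409C', 'G572R', 'D502L'] -> total ['D502L', 'F409C', 'F553N', 'G572R', 'H335T', 'Y943W']
  At Theta: gained ['W183I'] -> total ['D502L', 'F409C', 'F553N', 'G572R', 'H335T', 'W183I', 'Y943W']
Mutations(Theta) = ['D502L', 'F409C', 'F553N', 'G572R', 'H335T', 'W183I', 'Y943W']
Accumulating mutations along path to Gamma:
  At Eta: gained [] -> total []
  At Gamma: gained ['Y943W', 'H335T', 'F553N'] -> total ['F553N', 'H335T', 'Y943W']
Mutations(Gamma) = ['F553N', 'H335T', 'Y943W']
Intersection: ['D502L', 'F409C', 'F553N', 'G572R', 'H335T', 'W183I', 'Y943W'] ∩ ['F553N', 'H335T', 'Y943W'] = ['F553N', 'H335T', 'Y943W']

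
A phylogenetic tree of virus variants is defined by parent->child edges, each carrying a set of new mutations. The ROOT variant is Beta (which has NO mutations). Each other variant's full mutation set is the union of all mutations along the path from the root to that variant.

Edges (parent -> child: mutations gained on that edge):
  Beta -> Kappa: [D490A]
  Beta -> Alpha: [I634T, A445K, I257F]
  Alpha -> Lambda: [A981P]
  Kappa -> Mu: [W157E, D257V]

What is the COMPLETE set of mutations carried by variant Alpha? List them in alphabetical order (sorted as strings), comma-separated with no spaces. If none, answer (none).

Answer: A445K,I257F,I634T

Derivation:
At Beta: gained [] -> total []
At Alpha: gained ['I634T', 'A445K', 'I257F'] -> total ['A445K', 'I257F', 'I634T']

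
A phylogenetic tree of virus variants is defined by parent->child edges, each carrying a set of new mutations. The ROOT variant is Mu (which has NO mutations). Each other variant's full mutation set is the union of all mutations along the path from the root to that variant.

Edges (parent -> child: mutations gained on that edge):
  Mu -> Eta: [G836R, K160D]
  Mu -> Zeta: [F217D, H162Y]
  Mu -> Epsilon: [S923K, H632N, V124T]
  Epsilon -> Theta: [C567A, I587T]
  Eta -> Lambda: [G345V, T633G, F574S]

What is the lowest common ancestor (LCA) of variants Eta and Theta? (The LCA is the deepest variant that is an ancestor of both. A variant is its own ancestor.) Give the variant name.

Path from root to Eta: Mu -> Eta
  ancestors of Eta: {Mu, Eta}
Path from root to Theta: Mu -> Epsilon -> Theta
  ancestors of Theta: {Mu, Epsilon, Theta}
Common ancestors: {Mu}
Walk up from Theta: Theta (not in ancestors of Eta), Epsilon (not in ancestors of Eta), Mu (in ancestors of Eta)
Deepest common ancestor (LCA) = Mu

Answer: Mu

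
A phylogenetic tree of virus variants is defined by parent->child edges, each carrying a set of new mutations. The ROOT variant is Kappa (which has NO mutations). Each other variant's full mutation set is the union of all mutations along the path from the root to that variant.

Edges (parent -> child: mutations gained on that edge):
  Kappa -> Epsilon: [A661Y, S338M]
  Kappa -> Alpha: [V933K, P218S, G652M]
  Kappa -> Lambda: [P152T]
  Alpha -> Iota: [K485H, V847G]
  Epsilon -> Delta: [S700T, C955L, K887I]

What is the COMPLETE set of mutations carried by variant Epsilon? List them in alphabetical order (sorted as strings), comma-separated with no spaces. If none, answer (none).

Answer: A661Y,S338M

Derivation:
At Kappa: gained [] -> total []
At Epsilon: gained ['A661Y', 'S338M'] -> total ['A661Y', 'S338M']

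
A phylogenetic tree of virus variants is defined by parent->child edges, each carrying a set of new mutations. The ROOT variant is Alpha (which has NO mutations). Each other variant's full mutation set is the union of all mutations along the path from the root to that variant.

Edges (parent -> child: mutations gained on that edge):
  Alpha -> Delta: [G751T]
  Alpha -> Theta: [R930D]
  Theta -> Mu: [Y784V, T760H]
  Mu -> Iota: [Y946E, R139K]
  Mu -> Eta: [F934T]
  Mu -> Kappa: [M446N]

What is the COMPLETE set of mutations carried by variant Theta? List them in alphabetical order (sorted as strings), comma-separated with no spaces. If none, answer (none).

Answer: R930D

Derivation:
At Alpha: gained [] -> total []
At Theta: gained ['R930D'] -> total ['R930D']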